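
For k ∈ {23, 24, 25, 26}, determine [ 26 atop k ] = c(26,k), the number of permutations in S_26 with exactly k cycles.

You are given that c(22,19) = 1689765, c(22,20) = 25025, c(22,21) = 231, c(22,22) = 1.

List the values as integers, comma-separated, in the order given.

i=23: T(23,20)=1689765+22·25025=2240315 | T(23,21)=25025+22·231=30107 | T(23,22)=231+22·1=253 | T(23,23)=1+22·0=1
i=24: T(24,21)=2240315+23·30107=2932776 | T(24,22)=30107+23·253=35926 | T(24,23)=253+23·1=276 | T(24,24)=1+23·0=1
i=25: T(25,22)=2932776+24·35926=3795000 | T(25,23)=35926+24·276=42550 | T(25,24)=276+24·1=300 | T(25,25)=1+24·0=1
i=26: T(26,23)=3795000+25·42550=4858750 | T(26,24)=42550+25·300=50050 | T(26,25)=300+25·1=325 | T(26,26)=1+25·0=1
Read c(26,23) = 4858750, c(26,24) = 50050, c(26,25) = 325, c(26,26) = 1.

4858750, 50050, 325, 1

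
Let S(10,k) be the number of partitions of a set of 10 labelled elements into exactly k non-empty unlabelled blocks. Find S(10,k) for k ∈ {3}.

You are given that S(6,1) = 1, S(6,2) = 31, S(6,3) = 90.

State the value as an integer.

row 7: T[7][1]=1·1+0=1  T[7][2]=2·31+1=63  T[7][3]=3·90+31=301
row 8: T[8][1]=1·1+0=1  T[8][2]=2·63+1=127  T[8][3]=3·301+63=966
row 9: T[9][2]=2·127+1=255  T[9][3]=3·966+127=3025
row 10: T[10][3]=3·3025+255=9330
Read S(10,3) = 9330.

9330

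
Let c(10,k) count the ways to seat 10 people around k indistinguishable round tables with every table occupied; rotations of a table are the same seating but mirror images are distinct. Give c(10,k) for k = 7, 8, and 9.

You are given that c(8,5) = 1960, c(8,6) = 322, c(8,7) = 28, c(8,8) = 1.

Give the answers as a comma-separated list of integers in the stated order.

@9  (9,6):322·8+1960→4536, (9,7):28·8+322→546, (9,8):1·8+28→36, (9,9):0·8+1→1
@10  (10,7):546·9+4536→9450, (10,8):36·9+546→870, (10,9):1·9+36→45
Read c(10,7) = 9450, c(10,8) = 870, c(10,9) = 45.

9450, 870, 45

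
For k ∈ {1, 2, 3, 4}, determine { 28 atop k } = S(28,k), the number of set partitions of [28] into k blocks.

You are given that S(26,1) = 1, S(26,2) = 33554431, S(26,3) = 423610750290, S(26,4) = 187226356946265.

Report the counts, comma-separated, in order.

r27: T_27,1=1×1+0=1; T_27,2=2×33554431+1=67108863; T_27,3=3×423610750290+33554431=1270865805301; T_27,4=4×187226356946265+423610750290=749329038535350
r28: T_28,1=1×1+0=1; T_28,2=2×67108863+1=134217727; T_28,3=3×1270865805301+67108863=3812664524766; T_28,4=4×749329038535350+1270865805301=2998587019946701
Read S(28,1) = 1, S(28,2) = 134217727, S(28,3) = 3812664524766, S(28,4) = 2998587019946701.

1, 134217727, 3812664524766, 2998587019946701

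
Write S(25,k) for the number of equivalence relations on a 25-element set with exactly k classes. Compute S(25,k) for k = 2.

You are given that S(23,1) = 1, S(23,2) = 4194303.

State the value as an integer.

16777215

[24] T[24,1]:1*1+0=1 · T[24,2]:2*4194303+1=8388607
[25] T[25,2]:2*8388607+1=16777215
Read S(25,2) = 16777215.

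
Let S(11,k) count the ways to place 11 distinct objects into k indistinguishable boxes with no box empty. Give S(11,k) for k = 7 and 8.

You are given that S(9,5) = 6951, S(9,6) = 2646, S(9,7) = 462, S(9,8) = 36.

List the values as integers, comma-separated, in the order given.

r10: T_10,6=6×2646+6951=22827; T_10,7=7×462+2646=5880; T_10,8=8×36+462=750
r11: T_11,7=7×5880+22827=63987; T_11,8=8×750+5880=11880
Read S(11,7) = 63987, S(11,8) = 11880.

63987, 11880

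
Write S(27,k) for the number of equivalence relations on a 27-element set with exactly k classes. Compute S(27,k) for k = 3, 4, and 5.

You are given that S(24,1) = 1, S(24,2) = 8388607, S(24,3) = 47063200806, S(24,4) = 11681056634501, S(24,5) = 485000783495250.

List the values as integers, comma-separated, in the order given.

1270865805301, 749329038535350, 61338207158409090

i=25: T(25,1)=0+1·1=1 | T(25,2)=1+2·8388607=16777215 | T(25,3)=8388607+3·47063200806=141197991025 | T(25,4)=47063200806+4·11681056634501=46771289738810 | T(25,5)=11681056634501+5·485000783495250=2436684974110751
i=26: T(26,2)=1+2·16777215=33554431 | T(26,3)=16777215+3·141197991025=423610750290 | T(26,4)=141197991025+4·46771289738810=187226356946265 | T(26,5)=46771289738810+5·2436684974110751=12230196160292565
i=27: T(27,3)=33554431+3·423610750290=1270865805301 | T(27,4)=423610750290+4·187226356946265=749329038535350 | T(27,5)=187226356946265+5·12230196160292565=61338207158409090
Read S(27,3) = 1270865805301, S(27,4) = 749329038535350, S(27,5) = 61338207158409090.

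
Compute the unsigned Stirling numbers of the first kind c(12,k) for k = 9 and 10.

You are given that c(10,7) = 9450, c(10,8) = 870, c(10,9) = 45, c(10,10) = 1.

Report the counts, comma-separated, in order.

@11  (11,8):870·10+9450→18150, (11,9):45·10+870→1320, (11,10):1·10+45→55
@12  (12,9):1320·11+18150→32670, (12,10):55·11+1320→1925
Read c(12,9) = 32670, c(12,10) = 1925.

32670, 1925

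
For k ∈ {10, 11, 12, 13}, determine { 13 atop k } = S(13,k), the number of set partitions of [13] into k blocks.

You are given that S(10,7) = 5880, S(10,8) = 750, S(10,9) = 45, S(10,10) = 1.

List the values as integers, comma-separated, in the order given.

row 11: T[11][8]=8·750+5880=11880  T[11][9]=9·45+750=1155  T[11][10]=10·1+45=55  T[11][11]=11·0+1=1
row 12: T[12][9]=9·1155+11880=22275  T[12][10]=10·55+1155=1705  T[12][11]=11·1+55=66  T[12][12]=12·0+1=1
row 13: T[13][10]=10·1705+22275=39325  T[13][11]=11·66+1705=2431  T[13][12]=12·1+66=78  T[13][13]=13·0+1=1
Read S(13,10) = 39325, S(13,11) = 2431, S(13,12) = 78, S(13,13) = 1.

39325, 2431, 78, 1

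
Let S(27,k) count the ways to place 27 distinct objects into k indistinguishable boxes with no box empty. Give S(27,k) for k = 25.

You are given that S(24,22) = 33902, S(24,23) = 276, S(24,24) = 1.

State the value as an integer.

@25  (25,23):276·23+33902→40250, (25,24):1·24+276→300, (25,25):0·25+1→1
@26  (26,24):300·24+40250→47450, (26,25):1·25+300→325
@27  (27,25):325·25+47450→55575
Read S(27,25) = 55575.

55575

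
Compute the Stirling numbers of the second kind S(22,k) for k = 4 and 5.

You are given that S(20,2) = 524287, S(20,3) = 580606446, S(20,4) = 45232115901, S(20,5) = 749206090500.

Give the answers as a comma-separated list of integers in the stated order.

727778623825, 19137821912055

row 21: T[21][3]=3·580606446+524287=1742343625  T[21][4]=4·45232115901+580606446=181509070050  T[21][5]=5·749206090500+45232115901=3791262568401
row 22: T[22][4]=4·181509070050+1742343625=727778623825  T[22][5]=5·3791262568401+181509070050=19137821912055
Read S(22,4) = 727778623825, S(22,5) = 19137821912055.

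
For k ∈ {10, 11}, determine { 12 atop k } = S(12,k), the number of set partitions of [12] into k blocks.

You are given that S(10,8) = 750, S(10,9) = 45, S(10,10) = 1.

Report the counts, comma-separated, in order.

1705, 66

r11: T_11,9=9×45+750=1155; T_11,10=10×1+45=55; T_11,11=11×0+1=1
r12: T_12,10=10×55+1155=1705; T_12,11=11×1+55=66
Read S(12,10) = 1705, S(12,11) = 66.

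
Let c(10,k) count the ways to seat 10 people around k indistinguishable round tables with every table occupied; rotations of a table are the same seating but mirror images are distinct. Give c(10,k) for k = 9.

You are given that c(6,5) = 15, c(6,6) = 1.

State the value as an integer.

45

@7  (7,6):1·6+15→21, (7,7):0·6+1→1
@8  (8,7):1·7+21→28, (8,8):0·7+1→1
@9  (9,8):1·8+28→36, (9,9):0·8+1→1
@10  (10,9):1·9+36→45
Read c(10,9) = 45.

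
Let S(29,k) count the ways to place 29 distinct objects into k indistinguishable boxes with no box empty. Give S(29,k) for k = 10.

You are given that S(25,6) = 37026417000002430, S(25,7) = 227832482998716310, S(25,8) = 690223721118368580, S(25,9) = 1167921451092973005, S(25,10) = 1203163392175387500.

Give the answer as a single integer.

[26] T[26,7]:7*227832482998716310+37026417000002430=1631853797991016600 · T[26,8]:8*690223721118368580+227832482998716310=5749622251945664950 · T[26,9]:9*1167921451092973005+690223721118368580=11201516780955125625 · T[26,10]:10*1203163392175387500+1167921451092973005=13199555372846848005
[27] T[27,8]:8*5749622251945664950+1631853797991016600=47628831813556336200 · T[27,9]:9*11201516780955125625+5749622251945664950=106563273280541795575 · T[27,10]:10*13199555372846848005+11201516780955125625=143197070509423605675
[28] T[28,9]:9*106563273280541795575+47628831813556336200=1006698291338432496375 · T[28,10]:10*143197070509423605675+106563273280541795575=1538533978374777852325
[29] T[29,10]:10*1538533978374777852325+1006698291338432496375=16392038075086211019625
Read S(29,10) = 16392038075086211019625.

16392038075086211019625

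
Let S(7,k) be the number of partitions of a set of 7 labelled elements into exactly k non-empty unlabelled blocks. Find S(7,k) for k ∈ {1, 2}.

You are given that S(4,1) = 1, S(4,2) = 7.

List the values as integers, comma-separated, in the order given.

1, 63

@5  (5,1):1·1+0→1, (5,2):7·2+1→15
@6  (6,1):1·1+0→1, (6,2):15·2+1→31
@7  (7,1):1·1+0→1, (7,2):31·2+1→63
Read S(7,1) = 1, S(7,2) = 63.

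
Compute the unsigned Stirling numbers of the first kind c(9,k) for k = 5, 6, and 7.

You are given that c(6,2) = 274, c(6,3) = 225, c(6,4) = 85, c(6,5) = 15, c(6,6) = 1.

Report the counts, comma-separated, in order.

22449, 4536, 546

[7] T[7,3]:6*225+274=1624 · T[7,4]:6*85+225=735 · T[7,5]:6*15+85=175 · T[7,6]:6*1+15=21 · T[7,7]:6*0+1=1
[8] T[8,4]:7*735+1624=6769 · T[8,5]:7*175+735=1960 · T[8,6]:7*21+175=322 · T[8,7]:7*1+21=28
[9] T[9,5]:8*1960+6769=22449 · T[9,6]:8*322+1960=4536 · T[9,7]:8*28+322=546
Read c(9,5) = 22449, c(9,6) = 4536, c(9,7) = 546.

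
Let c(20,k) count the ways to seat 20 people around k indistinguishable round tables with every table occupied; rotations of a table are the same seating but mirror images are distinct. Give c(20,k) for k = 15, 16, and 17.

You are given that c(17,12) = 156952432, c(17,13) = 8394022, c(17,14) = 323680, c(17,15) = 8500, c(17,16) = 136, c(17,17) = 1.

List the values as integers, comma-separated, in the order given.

973941900, 34916946, 920550

r18: T_18,13=17×8394022+156952432=299650806; T_18,14=17×323680+8394022=13896582; T_18,15=17×8500+323680=468180; T_18,16=17×136+8500=10812; T_18,17=17×1+136=153
r19: T_19,14=18×13896582+299650806=549789282; T_19,15=18×468180+13896582=22323822; T_19,16=18×10812+468180=662796; T_19,17=18×153+10812=13566
r20: T_20,15=19×22323822+549789282=973941900; T_20,16=19×662796+22323822=34916946; T_20,17=19×13566+662796=920550
Read c(20,15) = 973941900, c(20,16) = 34916946, c(20,17) = 920550.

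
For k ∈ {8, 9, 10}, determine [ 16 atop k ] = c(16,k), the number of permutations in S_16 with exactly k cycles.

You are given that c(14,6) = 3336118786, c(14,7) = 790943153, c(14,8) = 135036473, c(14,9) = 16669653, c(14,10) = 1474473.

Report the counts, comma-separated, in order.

54631129553, 8207628000, 928095740

row 15: T[15][7]=14·790943153+3336118786=14409322928  T[15][8]=14·135036473+790943153=2681453775  T[15][9]=14·16669653+135036473=368411615  T[15][10]=14·1474473+16669653=37312275
row 16: T[16][8]=15·2681453775+14409322928=54631129553  T[16][9]=15·368411615+2681453775=8207628000  T[16][10]=15·37312275+368411615=928095740
Read c(16,8) = 54631129553, c(16,9) = 8207628000, c(16,10) = 928095740.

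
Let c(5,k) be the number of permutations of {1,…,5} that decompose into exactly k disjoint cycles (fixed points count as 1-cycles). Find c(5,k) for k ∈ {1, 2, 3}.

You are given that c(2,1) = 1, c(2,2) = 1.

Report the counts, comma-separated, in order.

24, 50, 35

r3: T_3,1=2×1+0=2; T_3,2=2×1+1=3; T_3,3=2×0+1=1
r4: T_4,1=3×2+0=6; T_4,2=3×3+2=11; T_4,3=3×1+3=6
r5: T_5,1=4×6+0=24; T_5,2=4×11+6=50; T_5,3=4×6+11=35
Read c(5,1) = 24, c(5,2) = 50, c(5,3) = 35.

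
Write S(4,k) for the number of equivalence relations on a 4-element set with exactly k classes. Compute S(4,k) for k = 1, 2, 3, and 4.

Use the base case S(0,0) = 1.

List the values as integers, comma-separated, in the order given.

1, 7, 6, 1

i=1: T(1,1)=1+1·0=1
i=2: T(2,1)=0+1·1=1 | T(2,2)=1+2·0=1
i=3: T(3,1)=0+1·1=1 | T(3,2)=1+2·1=3 | T(3,3)=1+3·0=1
i=4: T(4,1)=0+1·1=1 | T(4,2)=1+2·3=7 | T(4,3)=3+3·1=6 | T(4,4)=1+4·0=1
Read S(4,1) = 1, S(4,2) = 7, S(4,3) = 6, S(4,4) = 1.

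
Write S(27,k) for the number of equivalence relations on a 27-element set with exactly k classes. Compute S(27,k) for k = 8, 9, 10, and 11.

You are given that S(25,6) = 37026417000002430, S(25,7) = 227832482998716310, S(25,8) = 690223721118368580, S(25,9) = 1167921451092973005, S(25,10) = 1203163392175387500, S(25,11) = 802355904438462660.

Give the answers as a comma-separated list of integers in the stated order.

47628831813556336200, 106563273280541795575, 143197070509423605675, 123519417123830092365

[26] T[26,7]:7*227832482998716310+37026417000002430=1631853797991016600 · T[26,8]:8*690223721118368580+227832482998716310=5749622251945664950 · T[26,9]:9*1167921451092973005+690223721118368580=11201516780955125625 · T[26,10]:10*1203163392175387500+1167921451092973005=13199555372846848005 · T[26,11]:11*802355904438462660+1203163392175387500=10029078340998476760
[27] T[27,8]:8*5749622251945664950+1631853797991016600=47628831813556336200 · T[27,9]:9*11201516780955125625+5749622251945664950=106563273280541795575 · T[27,10]:10*13199555372846848005+11201516780955125625=143197070509423605675 · T[27,11]:11*10029078340998476760+13199555372846848005=123519417123830092365
Read S(27,8) = 47628831813556336200, S(27,9) = 106563273280541795575, S(27,10) = 143197070509423605675, S(27,11) = 123519417123830092365.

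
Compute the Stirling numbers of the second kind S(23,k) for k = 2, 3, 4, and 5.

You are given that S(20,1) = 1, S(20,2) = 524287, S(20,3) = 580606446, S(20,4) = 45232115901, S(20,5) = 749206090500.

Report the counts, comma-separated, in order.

4194303, 15686335501, 2916342574750, 96416888184100

row 21: T[21][1]=1·1+0=1  T[21][2]=2·524287+1=1048575  T[21][3]=3·580606446+524287=1742343625  T[21][4]=4·45232115901+580606446=181509070050  T[21][5]=5·749206090500+45232115901=3791262568401
row 22: T[22][1]=1·1+0=1  T[22][2]=2·1048575+1=2097151  T[22][3]=3·1742343625+1048575=5228079450  T[22][4]=4·181509070050+1742343625=727778623825  T[22][5]=5·3791262568401+181509070050=19137821912055
row 23: T[23][2]=2·2097151+1=4194303  T[23][3]=3·5228079450+2097151=15686335501  T[23][4]=4·727778623825+5228079450=2916342574750  T[23][5]=5·19137821912055+727778623825=96416888184100
Read S(23,2) = 4194303, S(23,3) = 15686335501, S(23,4) = 2916342574750, S(23,5) = 96416888184100.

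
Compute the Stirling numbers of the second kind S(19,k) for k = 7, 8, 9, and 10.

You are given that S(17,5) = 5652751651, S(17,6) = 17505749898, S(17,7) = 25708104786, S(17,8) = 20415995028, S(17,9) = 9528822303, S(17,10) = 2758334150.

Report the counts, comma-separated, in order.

1492924634839, 1709751003480, 1144614626805, 477297033785

i=18: T(18,6)=5652751651+6·17505749898=110687251039 | T(18,7)=17505749898+7·25708104786=197462483400 | T(18,8)=25708104786+8·20415995028=189036065010 | T(18,9)=20415995028+9·9528822303=106175395755 | T(18,10)=9528822303+10·2758334150=37112163803
i=19: T(19,7)=110687251039+7·197462483400=1492924634839 | T(19,8)=197462483400+8·189036065010=1709751003480 | T(19,9)=189036065010+9·106175395755=1144614626805 | T(19,10)=106175395755+10·37112163803=477297033785
Read S(19,7) = 1492924634839, S(19,8) = 1709751003480, S(19,9) = 1144614626805, S(19,10) = 477297033785.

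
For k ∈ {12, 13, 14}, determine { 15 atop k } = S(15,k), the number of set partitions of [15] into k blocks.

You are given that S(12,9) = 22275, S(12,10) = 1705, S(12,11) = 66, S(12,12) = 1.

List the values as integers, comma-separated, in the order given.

106470, 4550, 105

row 13: T[13][10]=10·1705+22275=39325  T[13][11]=11·66+1705=2431  T[13][12]=12·1+66=78  T[13][13]=13·0+1=1
row 14: T[14][11]=11·2431+39325=66066  T[14][12]=12·78+2431=3367  T[14][13]=13·1+78=91  T[14][14]=14·0+1=1
row 15: T[15][12]=12·3367+66066=106470  T[15][13]=13·91+3367=4550  T[15][14]=14·1+91=105
Read S(15,12) = 106470, S(15,13) = 4550, S(15,14) = 105.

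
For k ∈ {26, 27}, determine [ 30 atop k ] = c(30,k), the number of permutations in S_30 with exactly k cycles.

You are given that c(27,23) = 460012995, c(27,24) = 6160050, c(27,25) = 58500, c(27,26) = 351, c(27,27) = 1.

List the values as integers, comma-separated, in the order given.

1122686019, 11921175

row 28: T[28][24]=27·6160050+460012995=626334345  T[28][25]=27·58500+6160050=7739550  T[28][26]=27·351+58500=67977  T[28][27]=27·1+351=378
row 29: T[29][25]=28·7739550+626334345=843041745  T[29][26]=28·67977+7739550=9642906  T[29][27]=28·378+67977=78561
row 30: T[30][26]=29·9642906+843041745=1122686019  T[30][27]=29·78561+9642906=11921175
Read c(30,26) = 1122686019, c(30,27) = 11921175.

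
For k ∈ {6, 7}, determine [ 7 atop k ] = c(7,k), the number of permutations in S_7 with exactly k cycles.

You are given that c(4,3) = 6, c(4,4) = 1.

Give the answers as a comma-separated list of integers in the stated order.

21, 1

r5: T_5,4=4×1+6=10; T_5,5=4×0+1=1
r6: T_6,5=5×1+10=15; T_6,6=5×0+1=1
r7: T_7,6=6×1+15=21; T_7,7=6×0+1=1
Read c(7,6) = 21, c(7,7) = 1.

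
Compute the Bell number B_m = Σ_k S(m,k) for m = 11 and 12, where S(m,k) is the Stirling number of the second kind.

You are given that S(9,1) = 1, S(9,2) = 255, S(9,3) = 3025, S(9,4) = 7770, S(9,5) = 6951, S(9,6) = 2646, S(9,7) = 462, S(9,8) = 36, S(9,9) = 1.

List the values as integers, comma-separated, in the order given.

678570, 4213597

i=10: T(10,1)=0+1·1=1 | T(10,2)=1+2·255=511 | T(10,3)=255+3·3025=9330 | T(10,4)=3025+4·7770=34105 | T(10,5)=7770+5·6951=42525 | T(10,6)=6951+6·2646=22827 | T(10,7)=2646+7·462=5880 | T(10,8)=462+8·36=750 | T(10,9)=36+9·1=45 | T(10,10)=1+10·0=1
i=11: T(11,1)=0+1·1=1 | T(11,2)=1+2·511=1023 | T(11,3)=511+3·9330=28501 | T(11,4)=9330+4·34105=145750 | T(11,5)=34105+5·42525=246730 | T(11,6)=42525+6·22827=179487 | T(11,7)=22827+7·5880=63987 | T(11,8)=5880+8·750=11880 | T(11,9)=750+9·45=1155 | T(11,10)=45+10·1=55 | T(11,11)=1+11·0=1
i=12: T(12,1)=0+1·1=1 | T(12,2)=1+2·1023=2047 | T(12,3)=1023+3·28501=86526 | T(12,4)=28501+4·145750=611501 | T(12,5)=145750+5·246730=1379400 | T(12,6)=246730+6·179487=1323652 | T(12,7)=179487+7·63987=627396 | T(12,8)=63987+8·11880=159027 | T(12,9)=11880+9·1155=22275 | T(12,10)=1155+10·55=1705 | T(12,11)=55+11·1=66 | T(12,12)=1+12·0=1
B_11 = ΣS(11,k) = 1+1023+28501+145750+246730+179487+63987+11880+1155+55+1 = 678570
B_12 = ΣS(12,k) = 1+2047+86526+611501+1379400+1323652+627396+159027+22275+1705+66+1 = 4213597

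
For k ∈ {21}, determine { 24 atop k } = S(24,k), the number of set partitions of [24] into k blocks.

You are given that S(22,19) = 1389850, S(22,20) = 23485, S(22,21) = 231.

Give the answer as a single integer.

row 23: T[23][20]=20·23485+1389850=1859550  T[23][21]=21·231+23485=28336
row 24: T[24][21]=21·28336+1859550=2454606
Read S(24,21) = 2454606.

2454606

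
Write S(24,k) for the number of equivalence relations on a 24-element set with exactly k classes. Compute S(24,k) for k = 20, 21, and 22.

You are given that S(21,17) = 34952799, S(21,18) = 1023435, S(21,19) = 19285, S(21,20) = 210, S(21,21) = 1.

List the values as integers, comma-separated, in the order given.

116972779, 2454606, 33902

@22  (22,18):1023435·18+34952799→53374629, (22,19):19285·19+1023435→1389850, (22,20):210·20+19285→23485, (22,21):1·21+210→231, (22,22):0·22+1→1
@23  (23,19):1389850·19+53374629→79781779, (23,20):23485·20+1389850→1859550, (23,21):231·21+23485→28336, (23,22):1·22+231→253
@24  (24,20):1859550·20+79781779→116972779, (24,21):28336·21+1859550→2454606, (24,22):253·22+28336→33902
Read S(24,20) = 116972779, S(24,21) = 2454606, S(24,22) = 33902.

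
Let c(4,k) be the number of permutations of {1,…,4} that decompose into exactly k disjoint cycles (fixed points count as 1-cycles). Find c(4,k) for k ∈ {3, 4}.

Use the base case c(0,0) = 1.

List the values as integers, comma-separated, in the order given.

@1  (1,1):0·0+1→1
@2  (2,1):1·1+0→1, (2,2):0·1+1→1
@3  (3,2):1·2+1→3, (3,3):0·2+1→1
@4  (4,3):1·3+3→6, (4,4):0·3+1→1
Read c(4,3) = 6, c(4,4) = 1.

6, 1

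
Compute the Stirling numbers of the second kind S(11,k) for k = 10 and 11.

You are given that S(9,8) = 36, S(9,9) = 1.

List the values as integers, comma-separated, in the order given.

55, 1

r10: T_10,9=9×1+36=45; T_10,10=10×0+1=1
r11: T_11,10=10×1+45=55; T_11,11=11×0+1=1
Read S(11,10) = 55, S(11,11) = 1.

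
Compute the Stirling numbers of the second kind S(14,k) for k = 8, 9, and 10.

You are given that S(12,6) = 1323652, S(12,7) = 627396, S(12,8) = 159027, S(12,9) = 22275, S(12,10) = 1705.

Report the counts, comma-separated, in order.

20912320, 5135130, 752752

@13  (13,7):627396·7+1323652→5715424, (13,8):159027·8+627396→1899612, (13,9):22275·9+159027→359502, (13,10):1705·10+22275→39325
@14  (14,8):1899612·8+5715424→20912320, (14,9):359502·9+1899612→5135130, (14,10):39325·10+359502→752752
Read S(14,8) = 20912320, S(14,9) = 5135130, S(14,10) = 752752.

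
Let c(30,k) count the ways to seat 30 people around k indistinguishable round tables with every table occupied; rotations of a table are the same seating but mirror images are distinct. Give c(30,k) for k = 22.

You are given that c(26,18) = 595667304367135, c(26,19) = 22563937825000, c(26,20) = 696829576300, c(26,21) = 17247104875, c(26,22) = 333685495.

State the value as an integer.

[27] T[27,19]:26*22563937825000+595667304367135=1182329687817135 · T[27,20]:26*696829576300+22563937825000=40681506808800 · T[27,21]:26*17247104875+696829576300=1145254303050 · T[27,22]:26*333685495+17247104875=25922927745
[28] T[28,20]:27*40681506808800+1182329687817135=2280730371654735 · T[28,21]:27*1145254303050+40681506808800=71603372991150 · T[28,22]:27*25922927745+1145254303050=1845173352165
[29] T[29,21]:28*71603372991150+2280730371654735=4285624815406935 · T[29,22]:28*1845173352165+71603372991150=123268226851770
[30] T[30,22]:29*123268226851770+4285624815406935=7860403394108265
Read c(30,22) = 7860403394108265.

7860403394108265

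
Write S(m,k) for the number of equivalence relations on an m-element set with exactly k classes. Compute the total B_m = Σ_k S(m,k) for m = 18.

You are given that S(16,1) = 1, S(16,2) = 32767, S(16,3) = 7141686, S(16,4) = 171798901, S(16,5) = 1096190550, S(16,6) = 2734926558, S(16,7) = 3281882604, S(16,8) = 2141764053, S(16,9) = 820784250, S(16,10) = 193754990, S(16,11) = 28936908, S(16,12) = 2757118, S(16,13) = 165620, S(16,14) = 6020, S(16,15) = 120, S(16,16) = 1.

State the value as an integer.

682076806159

[17] T[17,1]:1*1+0=1 · T[17,2]:2*32767+1=65535 · T[17,3]:3*7141686+32767=21457825 · T[17,4]:4*171798901+7141686=694337290 · T[17,5]:5*1096190550+171798901=5652751651 · T[17,6]:6*2734926558+1096190550=17505749898 · T[17,7]:7*3281882604+2734926558=25708104786 · T[17,8]:8*2141764053+3281882604=20415995028 · T[17,9]:9*820784250+2141764053=9528822303 · T[17,10]:10*193754990+820784250=2758334150 · T[17,11]:11*28936908+193754990=512060978 · T[17,12]:12*2757118+28936908=62022324 · T[17,13]:13*165620+2757118=4910178 · T[17,14]:14*6020+165620=249900 · T[17,15]:15*120+6020=7820 · T[17,16]:16*1+120=136 · T[17,17]:17*0+1=1
[18] T[18,1]:1*1+0=1 · T[18,2]:2*65535+1=131071 · T[18,3]:3*21457825+65535=64439010 · T[18,4]:4*694337290+21457825=2798806985 · T[18,5]:5*5652751651+694337290=28958095545 · T[18,6]:6*17505749898+5652751651=110687251039 · T[18,7]:7*25708104786+17505749898=197462483400 · T[18,8]:8*20415995028+25708104786=189036065010 · T[18,9]:9*9528822303+20415995028=106175395755 · T[18,10]:10*2758334150+9528822303=37112163803 · T[18,11]:11*512060978+2758334150=8391004908 · T[18,12]:12*62022324+512060978=1256328866 · T[18,13]:13*4910178+62022324=125854638 · T[18,14]:14*249900+4910178=8408778 · T[18,15]:15*7820+249900=367200 · T[18,16]:16*136+7820=9996 · T[18,17]:17*1+136=153 · T[18,18]:18*0+1=1
B_18 = ΣS(18,k) = 1+131071+64439010+2798806985+28958095545+110687251039+197462483400+189036065010+106175395755+37112163803+8391004908+1256328866+125854638+8408778+367200+9996+153+1 = 682076806159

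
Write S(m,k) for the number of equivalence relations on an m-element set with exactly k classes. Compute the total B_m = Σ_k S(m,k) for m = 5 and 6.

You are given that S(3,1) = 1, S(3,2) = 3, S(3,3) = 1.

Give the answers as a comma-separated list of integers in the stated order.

52, 203

[4] T[4,1]:1*1+0=1 · T[4,2]:2*3+1=7 · T[4,3]:3*1+3=6 · T[4,4]:4*0+1=1
[5] T[5,1]:1*1+0=1 · T[5,2]:2*7+1=15 · T[5,3]:3*6+7=25 · T[5,4]:4*1+6=10 · T[5,5]:5*0+1=1
[6] T[6,1]:1*1+0=1 · T[6,2]:2*15+1=31 · T[6,3]:3*25+15=90 · T[6,4]:4*10+25=65 · T[6,5]:5*1+10=15 · T[6,6]:6*0+1=1
B_5 = ΣS(5,k) = 1+15+25+10+1 = 52
B_6 = ΣS(6,k) = 1+31+90+65+15+1 = 203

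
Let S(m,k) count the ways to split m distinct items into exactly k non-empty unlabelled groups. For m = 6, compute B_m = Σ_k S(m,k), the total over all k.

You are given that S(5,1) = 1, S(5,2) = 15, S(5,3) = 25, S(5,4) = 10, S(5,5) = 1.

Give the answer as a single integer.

203

@6  (6,1):1·1+0→1, (6,2):15·2+1→31, (6,3):25·3+15→90, (6,4):10·4+25→65, (6,5):1·5+10→15, (6,6):0·6+1→1
B_6 = ΣS(6,k) = 1+31+90+65+15+1 = 203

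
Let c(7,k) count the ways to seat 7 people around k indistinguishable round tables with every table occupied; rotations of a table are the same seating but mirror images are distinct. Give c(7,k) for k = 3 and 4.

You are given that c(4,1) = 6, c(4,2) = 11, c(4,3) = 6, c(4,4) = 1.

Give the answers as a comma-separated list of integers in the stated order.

1624, 735

[5] T[5,1]:4*6+0=24 · T[5,2]:4*11+6=50 · T[5,3]:4*6+11=35 · T[5,4]:4*1+6=10
[6] T[6,2]:5*50+24=274 · T[6,3]:5*35+50=225 · T[6,4]:5*10+35=85
[7] T[7,3]:6*225+274=1624 · T[7,4]:6*85+225=735
Read c(7,3) = 1624, c(7,4) = 735.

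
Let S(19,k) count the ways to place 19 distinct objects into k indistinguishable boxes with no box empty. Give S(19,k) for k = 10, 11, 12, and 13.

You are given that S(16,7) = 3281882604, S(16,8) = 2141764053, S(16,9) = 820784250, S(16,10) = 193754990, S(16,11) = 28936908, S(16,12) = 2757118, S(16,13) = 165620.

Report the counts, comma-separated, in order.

477297033785, 129413217791, 23466951300, 2892439160

[17] T[17,8]:8*2141764053+3281882604=20415995028 · T[17,9]:9*820784250+2141764053=9528822303 · T[17,10]:10*193754990+820784250=2758334150 · T[17,11]:11*28936908+193754990=512060978 · T[17,12]:12*2757118+28936908=62022324 · T[17,13]:13*165620+2757118=4910178
[18] T[18,9]:9*9528822303+20415995028=106175395755 · T[18,10]:10*2758334150+9528822303=37112163803 · T[18,11]:11*512060978+2758334150=8391004908 · T[18,12]:12*62022324+512060978=1256328866 · T[18,13]:13*4910178+62022324=125854638
[19] T[19,10]:10*37112163803+106175395755=477297033785 · T[19,11]:11*8391004908+37112163803=129413217791 · T[19,12]:12*1256328866+8391004908=23466951300 · T[19,13]:13*125854638+1256328866=2892439160
Read S(19,10) = 477297033785, S(19,11) = 129413217791, S(19,12) = 23466951300, S(19,13) = 2892439160.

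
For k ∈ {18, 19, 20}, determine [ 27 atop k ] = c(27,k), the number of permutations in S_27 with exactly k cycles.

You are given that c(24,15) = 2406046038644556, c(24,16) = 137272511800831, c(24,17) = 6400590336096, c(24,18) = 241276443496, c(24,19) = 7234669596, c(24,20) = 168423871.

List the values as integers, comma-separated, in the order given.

@25  (25,16):137272511800831·24+2406046038644556→5700586321864500, (25,17):6400590336096·24+137272511800831→290886679867135, (25,18):241276443496·24+6400590336096→12191224980000, (25,19):7234669596·24+241276443496→414908513800, (25,20):168423871·24+7234669596→11276842500
@26  (26,17):290886679867135·25+5700586321864500→12972753318542875, (26,18):12191224980000·25+290886679867135→595667304367135, (26,19):414908513800·25+12191224980000→22563937825000, (26,20):11276842500·25+414908513800→696829576300
@27  (27,18):595667304367135·26+12972753318542875→28460103232088385, (27,19):22563937825000·26+595667304367135→1182329687817135, (27,20):696829576300·26+22563937825000→40681506808800
Read c(27,18) = 28460103232088385, c(27,19) = 1182329687817135, c(27,20) = 40681506808800.

28460103232088385, 1182329687817135, 40681506808800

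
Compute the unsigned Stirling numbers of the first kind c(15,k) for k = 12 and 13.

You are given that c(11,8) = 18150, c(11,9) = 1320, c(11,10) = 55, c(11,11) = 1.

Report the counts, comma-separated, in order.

row 12: T[12][9]=11·1320+18150=32670  T[12][10]=11·55+1320=1925  T[12][11]=11·1+55=66  T[12][12]=11·0+1=1
row 13: T[13][10]=12·1925+32670=55770  T[13][11]=12·66+1925=2717  T[13][12]=12·1+66=78  T[13][13]=12·0+1=1
row 14: T[14][11]=13·2717+55770=91091  T[14][12]=13·78+2717=3731  T[14][13]=13·1+78=91
row 15: T[15][12]=14·3731+91091=143325  T[15][13]=14·91+3731=5005
Read c(15,12) = 143325, c(15,13) = 5005.

143325, 5005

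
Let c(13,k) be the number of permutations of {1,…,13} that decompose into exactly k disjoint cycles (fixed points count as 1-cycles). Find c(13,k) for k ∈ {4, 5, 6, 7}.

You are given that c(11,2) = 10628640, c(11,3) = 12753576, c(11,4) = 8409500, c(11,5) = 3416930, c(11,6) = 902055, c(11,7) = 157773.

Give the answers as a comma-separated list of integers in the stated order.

1414014888, 657206836, 206070150, 44990231

r12: T_12,3=11×12753576+10628640=150917976; T_12,4=11×8409500+12753576=105258076; T_12,5=11×3416930+8409500=45995730; T_12,6=11×902055+3416930=13339535; T_12,7=11×157773+902055=2637558
r13: T_13,4=12×105258076+150917976=1414014888; T_13,5=12×45995730+105258076=657206836; T_13,6=12×13339535+45995730=206070150; T_13,7=12×2637558+13339535=44990231
Read c(13,4) = 1414014888, c(13,5) = 657206836, c(13,6) = 206070150, c(13,7) = 44990231.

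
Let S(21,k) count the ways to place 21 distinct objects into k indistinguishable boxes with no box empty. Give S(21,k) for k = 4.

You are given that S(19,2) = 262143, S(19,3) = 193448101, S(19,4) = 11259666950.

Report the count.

181509070050

row 20: T[20][3]=3·193448101+262143=580606446  T[20][4]=4·11259666950+193448101=45232115901
row 21: T[21][4]=4·45232115901+580606446=181509070050
Read S(21,4) = 181509070050.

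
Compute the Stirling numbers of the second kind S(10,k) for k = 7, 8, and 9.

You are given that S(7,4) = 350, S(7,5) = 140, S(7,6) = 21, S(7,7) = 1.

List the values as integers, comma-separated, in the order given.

5880, 750, 45

row 8: T[8][5]=5·140+350=1050  T[8][6]=6·21+140=266  T[8][7]=7·1+21=28  T[8][8]=8·0+1=1
row 9: T[9][6]=6·266+1050=2646  T[9][7]=7·28+266=462  T[9][8]=8·1+28=36  T[9][9]=9·0+1=1
row 10: T[10][7]=7·462+2646=5880  T[10][8]=8·36+462=750  T[10][9]=9·1+36=45
Read S(10,7) = 5880, S(10,8) = 750, S(10,9) = 45.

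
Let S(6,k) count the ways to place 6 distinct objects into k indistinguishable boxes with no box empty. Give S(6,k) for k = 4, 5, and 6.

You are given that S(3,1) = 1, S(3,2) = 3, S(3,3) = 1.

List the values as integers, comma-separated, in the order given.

65, 15, 1

@4  (4,2):3·2+1→7, (4,3):1·3+3→6, (4,4):0·4+1→1
@5  (5,3):6·3+7→25, (5,4):1·4+6→10, (5,5):0·5+1→1
@6  (6,4):10·4+25→65, (6,5):1·5+10→15, (6,6):0·6+1→1
Read S(6,4) = 65, S(6,5) = 15, S(6,6) = 1.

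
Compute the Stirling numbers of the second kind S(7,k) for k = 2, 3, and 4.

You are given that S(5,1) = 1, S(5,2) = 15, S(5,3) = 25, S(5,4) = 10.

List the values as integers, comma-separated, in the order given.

row 6: T[6][1]=1·1+0=1  T[6][2]=2·15+1=31  T[6][3]=3·25+15=90  T[6][4]=4·10+25=65
row 7: T[7][2]=2·31+1=63  T[7][3]=3·90+31=301  T[7][4]=4·65+90=350
Read S(7,2) = 63, S(7,3) = 301, S(7,4) = 350.

63, 301, 350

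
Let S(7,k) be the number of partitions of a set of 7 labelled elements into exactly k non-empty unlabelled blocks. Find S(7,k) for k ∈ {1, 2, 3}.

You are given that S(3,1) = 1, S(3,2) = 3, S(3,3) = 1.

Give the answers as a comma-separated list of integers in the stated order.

row 4: T[4][1]=1·1+0=1  T[4][2]=2·3+1=7  T[4][3]=3·1+3=6
row 5: T[5][1]=1·1+0=1  T[5][2]=2·7+1=15  T[5][3]=3·6+7=25
row 6: T[6][1]=1·1+0=1  T[6][2]=2·15+1=31  T[6][3]=3·25+15=90
row 7: T[7][1]=1·1+0=1  T[7][2]=2·31+1=63  T[7][3]=3·90+31=301
Read S(7,1) = 1, S(7,2) = 63, S(7,3) = 301.

1, 63, 301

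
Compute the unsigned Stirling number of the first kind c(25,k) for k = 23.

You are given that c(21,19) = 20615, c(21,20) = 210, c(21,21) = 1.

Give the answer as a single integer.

r22: T_22,20=21×210+20615=25025; T_22,21=21×1+210=231; T_22,22=21×0+1=1
r23: T_23,21=22×231+25025=30107; T_23,22=22×1+231=253; T_23,23=22×0+1=1
r24: T_24,22=23×253+30107=35926; T_24,23=23×1+253=276
r25: T_25,23=24×276+35926=42550
Read c(25,23) = 42550.

42550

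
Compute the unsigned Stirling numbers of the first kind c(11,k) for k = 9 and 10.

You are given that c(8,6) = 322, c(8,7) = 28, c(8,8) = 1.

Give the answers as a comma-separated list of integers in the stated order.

@9  (9,7):28·8+322→546, (9,8):1·8+28→36, (9,9):0·8+1→1
@10  (10,8):36·9+546→870, (10,9):1·9+36→45, (10,10):0·9+1→1
@11  (11,9):45·10+870→1320, (11,10):1·10+45→55
Read c(11,9) = 1320, c(11,10) = 55.

1320, 55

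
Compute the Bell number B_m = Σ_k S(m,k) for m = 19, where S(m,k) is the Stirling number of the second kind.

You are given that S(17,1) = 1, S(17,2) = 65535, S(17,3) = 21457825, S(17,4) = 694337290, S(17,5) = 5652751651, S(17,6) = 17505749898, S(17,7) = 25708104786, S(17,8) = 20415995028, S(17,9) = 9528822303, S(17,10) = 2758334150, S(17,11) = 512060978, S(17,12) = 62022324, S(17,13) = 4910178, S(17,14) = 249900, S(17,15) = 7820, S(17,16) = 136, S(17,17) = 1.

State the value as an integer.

r18: T_18,1=1×1+0=1; T_18,2=2×65535+1=131071; T_18,3=3×21457825+65535=64439010; T_18,4=4×694337290+21457825=2798806985; T_18,5=5×5652751651+694337290=28958095545; T_18,6=6×17505749898+5652751651=110687251039; T_18,7=7×25708104786+17505749898=197462483400; T_18,8=8×20415995028+25708104786=189036065010; T_18,9=9×9528822303+20415995028=106175395755; T_18,10=10×2758334150+9528822303=37112163803; T_18,11=11×512060978+2758334150=8391004908; T_18,12=12×62022324+512060978=1256328866; T_18,13=13×4910178+62022324=125854638; T_18,14=14×249900+4910178=8408778; T_18,15=15×7820+249900=367200; T_18,16=16×136+7820=9996; T_18,17=17×1+136=153; T_18,18=18×0+1=1
r19: T_19,1=1×1+0=1; T_19,2=2×131071+1=262143; T_19,3=3×64439010+131071=193448101; T_19,4=4×2798806985+64439010=11259666950; T_19,5=5×28958095545+2798806985=147589284710; T_19,6=6×110687251039+28958095545=693081601779; T_19,7=7×197462483400+110687251039=1492924634839; T_19,8=8×189036065010+197462483400=1709751003480; T_19,9=9×106175395755+189036065010=1144614626805; T_19,10=10×37112163803+106175395755=477297033785; T_19,11=11×8391004908+37112163803=129413217791; T_19,12=12×1256328866+8391004908=23466951300; T_19,13=13×125854638+1256328866=2892439160; T_19,14=14×8408778+125854638=243577530; T_19,15=15×367200+8408778=13916778; T_19,16=16×9996+367200=527136; T_19,17=17×153+9996=12597; T_19,18=18×1+153=171; T_19,19=19×0+1=1
B_19 = ΣS(19,k) = 1+262143+193448101+11259666950+147589284710+693081601779+1492924634839+1709751003480+1144614626805+477297033785+129413217791+23466951300+2892439160+243577530+13916778+527136+12597+171+1 = 5832742205057

5832742205057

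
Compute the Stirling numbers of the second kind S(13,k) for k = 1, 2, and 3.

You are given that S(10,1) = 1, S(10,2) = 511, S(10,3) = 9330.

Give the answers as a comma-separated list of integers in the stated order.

r11: T_11,1=1×1+0=1; T_11,2=2×511+1=1023; T_11,3=3×9330+511=28501
r12: T_12,1=1×1+0=1; T_12,2=2×1023+1=2047; T_12,3=3×28501+1023=86526
r13: T_13,1=1×1+0=1; T_13,2=2×2047+1=4095; T_13,3=3×86526+2047=261625
Read S(13,1) = 1, S(13,2) = 4095, S(13,3) = 261625.

1, 4095, 261625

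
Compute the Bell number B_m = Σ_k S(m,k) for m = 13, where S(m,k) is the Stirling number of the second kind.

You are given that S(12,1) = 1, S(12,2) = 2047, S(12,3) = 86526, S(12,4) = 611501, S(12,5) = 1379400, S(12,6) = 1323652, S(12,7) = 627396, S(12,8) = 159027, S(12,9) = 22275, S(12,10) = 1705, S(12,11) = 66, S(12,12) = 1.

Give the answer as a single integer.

@13  (13,1):1·1+0→1, (13,2):2047·2+1→4095, (13,3):86526·3+2047→261625, (13,4):611501·4+86526→2532530, (13,5):1379400·5+611501→7508501, (13,6):1323652·6+1379400→9321312, (13,7):627396·7+1323652→5715424, (13,8):159027·8+627396→1899612, (13,9):22275·9+159027→359502, (13,10):1705·10+22275→39325, (13,11):66·11+1705→2431, (13,12):1·12+66→78, (13,13):0·13+1→1
B_13 = ΣS(13,k) = 1+4095+261625+2532530+7508501+9321312+5715424+1899612+359502+39325+2431+78+1 = 27644437

27644437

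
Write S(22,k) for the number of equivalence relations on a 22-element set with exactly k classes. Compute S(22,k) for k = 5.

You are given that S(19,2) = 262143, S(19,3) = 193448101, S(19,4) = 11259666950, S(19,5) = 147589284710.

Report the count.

19137821912055

row 20: T[20][3]=3·193448101+262143=580606446  T[20][4]=4·11259666950+193448101=45232115901  T[20][5]=5·147589284710+11259666950=749206090500
row 21: T[21][4]=4·45232115901+580606446=181509070050  T[21][5]=5·749206090500+45232115901=3791262568401
row 22: T[22][5]=5·3791262568401+181509070050=19137821912055
Read S(22,5) = 19137821912055.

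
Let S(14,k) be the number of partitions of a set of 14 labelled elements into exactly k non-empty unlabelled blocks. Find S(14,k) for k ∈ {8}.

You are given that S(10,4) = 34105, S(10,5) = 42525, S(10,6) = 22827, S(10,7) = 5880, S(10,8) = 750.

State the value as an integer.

20912320

i=11: T(11,5)=34105+5·42525=246730 | T(11,6)=42525+6·22827=179487 | T(11,7)=22827+7·5880=63987 | T(11,8)=5880+8·750=11880
i=12: T(12,6)=246730+6·179487=1323652 | T(12,7)=179487+7·63987=627396 | T(12,8)=63987+8·11880=159027
i=13: T(13,7)=1323652+7·627396=5715424 | T(13,8)=627396+8·159027=1899612
i=14: T(14,8)=5715424+8·1899612=20912320
Read S(14,8) = 20912320.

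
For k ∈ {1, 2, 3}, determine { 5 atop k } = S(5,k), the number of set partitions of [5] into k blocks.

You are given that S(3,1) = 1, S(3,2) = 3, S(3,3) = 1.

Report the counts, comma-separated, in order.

1, 15, 25

r4: T_4,1=1×1+0=1; T_4,2=2×3+1=7; T_4,3=3×1+3=6
r5: T_5,1=1×1+0=1; T_5,2=2×7+1=15; T_5,3=3×6+7=25
Read S(5,1) = 1, S(5,2) = 15, S(5,3) = 25.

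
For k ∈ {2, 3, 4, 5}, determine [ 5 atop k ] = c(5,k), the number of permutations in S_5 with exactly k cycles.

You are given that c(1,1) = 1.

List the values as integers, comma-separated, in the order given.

i=2: T(2,1)=0+1·1=1 | T(2,2)=1+1·0=1
i=3: T(3,1)=0+2·1=2 | T(3,2)=1+2·1=3 | T(3,3)=1+2·0=1
i=4: T(4,1)=0+3·2=6 | T(4,2)=2+3·3=11 | T(4,3)=3+3·1=6 | T(4,4)=1+3·0=1
i=5: T(5,2)=6+4·11=50 | T(5,3)=11+4·6=35 | T(5,4)=6+4·1=10 | T(5,5)=1+4·0=1
Read c(5,2) = 50, c(5,3) = 35, c(5,4) = 10, c(5,5) = 1.

50, 35, 10, 1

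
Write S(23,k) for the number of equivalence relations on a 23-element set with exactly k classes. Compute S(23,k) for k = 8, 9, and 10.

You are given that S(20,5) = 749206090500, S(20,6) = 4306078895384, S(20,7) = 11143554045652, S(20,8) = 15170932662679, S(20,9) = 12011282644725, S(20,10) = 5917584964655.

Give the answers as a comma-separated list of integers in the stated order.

i=21: T(21,6)=749206090500+6·4306078895384=26585679462804 | T(21,7)=4306078895384+7·11143554045652=82310957214948 | T(21,8)=11143554045652+8·15170932662679=132511015347084 | T(21,9)=15170932662679+9·12011282644725=123272476465204 | T(21,10)=12011282644725+10·5917584964655=71187132291275
i=22: T(22,7)=26585679462804+7·82310957214948=602762379967440 | T(22,8)=82310957214948+8·132511015347084=1142399079991620 | T(22,9)=132511015347084+9·123272476465204=1241963303533920 | T(22,10)=123272476465204+10·71187132291275=835143799377954
i=23: T(23,8)=602762379967440+8·1142399079991620=9741955019900400 | T(23,9)=1142399079991620+9·1241963303533920=12320068811796900 | T(23,10)=1241963303533920+10·835143799377954=9593401297313460
Read S(23,8) = 9741955019900400, S(23,9) = 12320068811796900, S(23,10) = 9593401297313460.

9741955019900400, 12320068811796900, 9593401297313460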